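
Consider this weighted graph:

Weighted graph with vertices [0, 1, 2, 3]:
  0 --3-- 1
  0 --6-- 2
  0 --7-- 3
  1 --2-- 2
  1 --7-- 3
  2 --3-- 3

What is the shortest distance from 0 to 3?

Using Dijkstra's algorithm from vertex 0:
Shortest path: 0 -> 3
Total weight: 7 = 7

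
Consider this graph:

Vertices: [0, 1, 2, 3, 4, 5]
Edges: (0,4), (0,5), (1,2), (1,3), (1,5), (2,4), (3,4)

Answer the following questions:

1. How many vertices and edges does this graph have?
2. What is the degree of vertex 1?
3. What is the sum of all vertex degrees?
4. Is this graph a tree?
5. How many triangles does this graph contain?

Count: 6 vertices, 7 edges.
Vertex 1 has neighbors [2, 3, 5], degree = 3.
Handshaking lemma: 2 * 7 = 14.
A tree on 6 vertices has 5 edges. This graph has 7 edges (2 extra). Not a tree.
Number of triangles = 0.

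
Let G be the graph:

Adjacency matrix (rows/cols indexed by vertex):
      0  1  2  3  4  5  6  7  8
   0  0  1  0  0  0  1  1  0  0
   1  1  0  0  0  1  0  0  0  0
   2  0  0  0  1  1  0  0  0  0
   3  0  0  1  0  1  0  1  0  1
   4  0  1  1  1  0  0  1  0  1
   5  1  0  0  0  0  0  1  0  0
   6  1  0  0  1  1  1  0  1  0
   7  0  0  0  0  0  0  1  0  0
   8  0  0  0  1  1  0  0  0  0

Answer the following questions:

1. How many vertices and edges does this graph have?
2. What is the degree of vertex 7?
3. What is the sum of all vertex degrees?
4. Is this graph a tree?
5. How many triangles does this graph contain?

Count: 9 vertices, 13 edges.
Vertex 7 has neighbors [6], degree = 1.
Handshaking lemma: 2 * 13 = 26.
A tree on 9 vertices has 8 edges. This graph has 13 edges (5 extra). Not a tree.
Number of triangles = 4.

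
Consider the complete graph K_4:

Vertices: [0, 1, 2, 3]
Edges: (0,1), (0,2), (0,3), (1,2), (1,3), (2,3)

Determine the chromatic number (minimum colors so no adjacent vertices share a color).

In K_4, every vertex is adjacent to every other vertex.
Each vertex needs a unique color.
Chromatic number = 4.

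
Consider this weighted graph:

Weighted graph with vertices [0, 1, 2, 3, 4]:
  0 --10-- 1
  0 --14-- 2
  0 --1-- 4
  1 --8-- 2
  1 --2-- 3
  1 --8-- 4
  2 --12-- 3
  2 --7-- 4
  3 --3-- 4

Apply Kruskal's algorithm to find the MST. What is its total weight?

Applying Kruskal's algorithm (sort edges by weight, add if no cycle):
  Add (0,4) w=1
  Add (1,3) w=2
  Add (3,4) w=3
  Add (2,4) w=7
  Skip (1,2) w=8 (creates cycle)
  Skip (1,4) w=8 (creates cycle)
  Skip (0,1) w=10 (creates cycle)
  Skip (2,3) w=12 (creates cycle)
  Skip (0,2) w=14 (creates cycle)
MST weight = 13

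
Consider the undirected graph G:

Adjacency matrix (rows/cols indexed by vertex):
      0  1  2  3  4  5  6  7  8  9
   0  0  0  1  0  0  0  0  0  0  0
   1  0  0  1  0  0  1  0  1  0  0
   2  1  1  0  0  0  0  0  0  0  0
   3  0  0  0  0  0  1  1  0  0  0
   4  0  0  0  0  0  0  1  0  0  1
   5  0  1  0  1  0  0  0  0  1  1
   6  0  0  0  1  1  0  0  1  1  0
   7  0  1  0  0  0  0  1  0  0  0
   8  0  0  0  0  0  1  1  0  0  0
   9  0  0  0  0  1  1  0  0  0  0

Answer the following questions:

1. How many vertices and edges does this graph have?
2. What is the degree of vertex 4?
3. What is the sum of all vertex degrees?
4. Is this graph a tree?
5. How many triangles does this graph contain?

Count: 10 vertices, 12 edges.
Vertex 4 has neighbors [6, 9], degree = 2.
Handshaking lemma: 2 * 12 = 24.
A tree on 10 vertices has 9 edges. This graph has 12 edges (3 extra). Not a tree.
Number of triangles = 0.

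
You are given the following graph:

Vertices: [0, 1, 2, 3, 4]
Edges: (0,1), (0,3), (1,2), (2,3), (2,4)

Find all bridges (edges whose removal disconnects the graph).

A bridge is an edge whose removal increases the number of connected components.
Bridges found: (2,4)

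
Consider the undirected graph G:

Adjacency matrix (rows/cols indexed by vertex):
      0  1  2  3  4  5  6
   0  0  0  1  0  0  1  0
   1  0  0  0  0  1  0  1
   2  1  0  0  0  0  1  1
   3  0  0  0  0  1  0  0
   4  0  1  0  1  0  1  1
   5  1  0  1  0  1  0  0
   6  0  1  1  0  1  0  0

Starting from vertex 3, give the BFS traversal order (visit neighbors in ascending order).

BFS from vertex 3 (neighbors processed in ascending order):
Visit order: 3, 4, 1, 5, 6, 0, 2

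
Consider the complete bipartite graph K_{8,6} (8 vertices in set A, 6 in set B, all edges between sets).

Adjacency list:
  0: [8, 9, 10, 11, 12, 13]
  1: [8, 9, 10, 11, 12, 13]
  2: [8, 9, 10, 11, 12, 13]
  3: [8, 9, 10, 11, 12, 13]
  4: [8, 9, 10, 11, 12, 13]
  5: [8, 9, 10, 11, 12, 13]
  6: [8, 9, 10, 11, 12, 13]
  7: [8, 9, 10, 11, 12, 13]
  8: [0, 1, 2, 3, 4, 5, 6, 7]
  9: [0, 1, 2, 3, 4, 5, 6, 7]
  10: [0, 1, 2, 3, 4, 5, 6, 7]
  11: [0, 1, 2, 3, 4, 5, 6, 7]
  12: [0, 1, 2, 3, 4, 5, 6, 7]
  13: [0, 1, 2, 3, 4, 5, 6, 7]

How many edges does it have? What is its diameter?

K_{8,6} has 8 * 6 = 48 edges.
Any vertex reaches any opposite-side vertex in 1 step; same-side vertices reach in 2 steps via any opposite-side vertex.
Diameter = 2.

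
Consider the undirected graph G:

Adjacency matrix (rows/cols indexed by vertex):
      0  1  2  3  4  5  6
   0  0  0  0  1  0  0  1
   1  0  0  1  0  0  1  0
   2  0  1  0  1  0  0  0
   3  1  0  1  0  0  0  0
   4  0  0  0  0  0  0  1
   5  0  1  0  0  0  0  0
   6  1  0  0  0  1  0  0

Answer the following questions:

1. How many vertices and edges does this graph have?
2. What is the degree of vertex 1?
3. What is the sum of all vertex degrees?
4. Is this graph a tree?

Count: 7 vertices, 6 edges.
Vertex 1 has neighbors [2, 5], degree = 2.
Handshaking lemma: 2 * 6 = 12.
A graph is a tree iff it is connected and has exactly n-1 edges. This graph is connected (all 7 vertices in one component) and has 7-1 = 6 edges. It is a tree.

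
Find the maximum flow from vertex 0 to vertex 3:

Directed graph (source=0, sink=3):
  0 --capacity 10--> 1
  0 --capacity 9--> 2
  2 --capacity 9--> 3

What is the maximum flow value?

Computing max flow:
  Flow on (0->2): 9/9
  Flow on (2->3): 9/9
Maximum flow = 9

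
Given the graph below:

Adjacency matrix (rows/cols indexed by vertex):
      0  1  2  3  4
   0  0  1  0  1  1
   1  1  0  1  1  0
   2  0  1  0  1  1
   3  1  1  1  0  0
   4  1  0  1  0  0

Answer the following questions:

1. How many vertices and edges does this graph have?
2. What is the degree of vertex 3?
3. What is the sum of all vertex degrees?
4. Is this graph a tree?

Count: 5 vertices, 7 edges.
Vertex 3 has neighbors [0, 1, 2], degree = 3.
Handshaking lemma: 2 * 7 = 14.
A tree on 5 vertices has 4 edges. This graph has 7 edges (3 extra). Not a tree.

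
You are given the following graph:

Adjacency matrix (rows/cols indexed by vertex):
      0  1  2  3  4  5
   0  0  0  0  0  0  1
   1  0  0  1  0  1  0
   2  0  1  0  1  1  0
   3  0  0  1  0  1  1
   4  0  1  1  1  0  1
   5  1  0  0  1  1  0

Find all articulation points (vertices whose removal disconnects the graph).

An articulation point is a vertex whose removal disconnects the graph.
Articulation points: [5]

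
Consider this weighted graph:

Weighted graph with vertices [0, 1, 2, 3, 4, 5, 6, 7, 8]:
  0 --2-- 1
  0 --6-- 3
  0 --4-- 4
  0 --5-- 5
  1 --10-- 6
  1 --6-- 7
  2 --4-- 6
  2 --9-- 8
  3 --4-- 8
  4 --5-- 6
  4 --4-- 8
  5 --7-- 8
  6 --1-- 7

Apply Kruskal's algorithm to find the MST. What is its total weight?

Applying Kruskal's algorithm (sort edges by weight, add if no cycle):
  Add (6,7) w=1
  Add (0,1) w=2
  Add (0,4) w=4
  Add (2,6) w=4
  Add (3,8) w=4
  Add (4,8) w=4
  Add (0,5) w=5
  Add (4,6) w=5
  Skip (0,3) w=6 (creates cycle)
  Skip (1,7) w=6 (creates cycle)
  Skip (5,8) w=7 (creates cycle)
  Skip (2,8) w=9 (creates cycle)
  Skip (1,6) w=10 (creates cycle)
MST weight = 29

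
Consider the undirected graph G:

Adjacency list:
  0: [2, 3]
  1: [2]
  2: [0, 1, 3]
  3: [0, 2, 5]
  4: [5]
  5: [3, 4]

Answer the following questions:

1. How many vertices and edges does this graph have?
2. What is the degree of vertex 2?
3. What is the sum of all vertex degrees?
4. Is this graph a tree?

Count: 6 vertices, 6 edges.
Vertex 2 has neighbors [0, 1, 3], degree = 3.
Handshaking lemma: 2 * 6 = 12.
A tree on 6 vertices has 5 edges. This graph has 6 edges (1 extra). Not a tree.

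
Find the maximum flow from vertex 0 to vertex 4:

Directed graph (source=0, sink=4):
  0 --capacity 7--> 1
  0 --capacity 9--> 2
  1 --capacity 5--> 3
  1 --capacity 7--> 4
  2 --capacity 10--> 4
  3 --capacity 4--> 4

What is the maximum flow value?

Computing max flow:
  Flow on (0->1): 7/7
  Flow on (0->2): 9/9
  Flow on (1->4): 7/7
  Flow on (2->4): 9/10
Maximum flow = 16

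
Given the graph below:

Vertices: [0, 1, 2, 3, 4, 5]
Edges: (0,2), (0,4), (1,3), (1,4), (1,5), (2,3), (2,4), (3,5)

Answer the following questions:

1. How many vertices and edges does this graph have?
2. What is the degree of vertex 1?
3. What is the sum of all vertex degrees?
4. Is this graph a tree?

Count: 6 vertices, 8 edges.
Vertex 1 has neighbors [3, 4, 5], degree = 3.
Handshaking lemma: 2 * 8 = 16.
A tree on 6 vertices has 5 edges. This graph has 8 edges (3 extra). Not a tree.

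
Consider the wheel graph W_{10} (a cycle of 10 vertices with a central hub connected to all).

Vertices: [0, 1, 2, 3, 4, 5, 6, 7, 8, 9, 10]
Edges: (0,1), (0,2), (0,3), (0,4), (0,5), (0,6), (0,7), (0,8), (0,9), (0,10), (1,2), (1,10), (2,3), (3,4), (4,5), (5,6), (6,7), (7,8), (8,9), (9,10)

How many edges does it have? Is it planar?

Wheel graph W_{10}: 10 cycle edges + 10 spoke edges = 20 edges.
Total vertices: 11.
The graph is planar.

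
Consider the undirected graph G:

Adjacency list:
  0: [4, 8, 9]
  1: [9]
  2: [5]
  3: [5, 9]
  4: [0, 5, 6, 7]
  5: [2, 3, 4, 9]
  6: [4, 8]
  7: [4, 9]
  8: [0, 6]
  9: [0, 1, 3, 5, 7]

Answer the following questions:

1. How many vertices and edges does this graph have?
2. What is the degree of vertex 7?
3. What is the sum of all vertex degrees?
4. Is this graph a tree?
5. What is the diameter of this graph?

Count: 10 vertices, 13 edges.
Vertex 7 has neighbors [4, 9], degree = 2.
Handshaking lemma: 2 * 13 = 26.
A tree on 10 vertices has 9 edges. This graph has 13 edges (4 extra). Not a tree.
Diameter (longest shortest path) = 4.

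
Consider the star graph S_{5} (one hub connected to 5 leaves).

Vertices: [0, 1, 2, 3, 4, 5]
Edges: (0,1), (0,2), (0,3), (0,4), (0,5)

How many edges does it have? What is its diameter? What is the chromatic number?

Star graph S_{5}: the hub connects to all 5 leaves.
Edges = 5.
Diameter = 2 (any leaf to hub is 1, leaf to leaf through hub is 2).
Star graphs are bipartite (hub vs leaves), so chromatic number = 2.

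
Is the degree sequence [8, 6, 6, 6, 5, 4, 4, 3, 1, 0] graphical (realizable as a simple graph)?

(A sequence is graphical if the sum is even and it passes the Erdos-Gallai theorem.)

Sum of degrees = 43. Sum is odd, so the sequence is NOT graphical.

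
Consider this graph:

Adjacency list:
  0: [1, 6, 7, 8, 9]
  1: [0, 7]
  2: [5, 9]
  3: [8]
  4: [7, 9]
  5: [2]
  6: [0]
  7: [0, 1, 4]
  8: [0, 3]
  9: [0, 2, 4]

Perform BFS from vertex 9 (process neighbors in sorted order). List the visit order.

BFS from vertex 9 (neighbors processed in ascending order):
Visit order: 9, 0, 2, 4, 1, 6, 7, 8, 5, 3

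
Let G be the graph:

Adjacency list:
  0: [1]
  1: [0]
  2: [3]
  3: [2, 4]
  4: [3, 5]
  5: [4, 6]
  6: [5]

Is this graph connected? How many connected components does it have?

Checking connectivity: the graph has 2 connected component(s).
Components: [[0, 1], [2, 3, 4, 5, 6]]. The graph is NOT connected.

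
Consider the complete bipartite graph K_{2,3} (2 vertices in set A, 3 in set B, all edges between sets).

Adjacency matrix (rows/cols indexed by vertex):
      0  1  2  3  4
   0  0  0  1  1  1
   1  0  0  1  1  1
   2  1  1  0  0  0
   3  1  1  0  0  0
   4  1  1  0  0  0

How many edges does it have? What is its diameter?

K_{2,3} has 2 * 3 = 6 edges.
Any vertex reaches any opposite-side vertex in 1 step; same-side vertices reach in 2 steps via any opposite-side vertex.
Diameter = 2.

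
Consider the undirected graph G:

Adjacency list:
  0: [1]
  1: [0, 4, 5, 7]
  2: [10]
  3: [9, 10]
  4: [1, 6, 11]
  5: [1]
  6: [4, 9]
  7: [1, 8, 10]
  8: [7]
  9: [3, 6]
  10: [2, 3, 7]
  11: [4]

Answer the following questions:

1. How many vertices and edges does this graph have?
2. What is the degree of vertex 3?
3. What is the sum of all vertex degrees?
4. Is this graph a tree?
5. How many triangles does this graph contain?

Count: 12 vertices, 12 edges.
Vertex 3 has neighbors [9, 10], degree = 2.
Handshaking lemma: 2 * 12 = 24.
A tree on 12 vertices has 11 edges. This graph has 12 edges (1 extra). Not a tree.
Number of triangles = 0.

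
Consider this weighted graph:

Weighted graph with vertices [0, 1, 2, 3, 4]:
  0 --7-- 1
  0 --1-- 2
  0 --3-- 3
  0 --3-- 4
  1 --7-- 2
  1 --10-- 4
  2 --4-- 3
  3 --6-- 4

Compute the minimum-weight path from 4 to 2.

Using Dijkstra's algorithm from vertex 4:
Shortest path: 4 -> 0 -> 2
Total weight: 3 + 1 = 4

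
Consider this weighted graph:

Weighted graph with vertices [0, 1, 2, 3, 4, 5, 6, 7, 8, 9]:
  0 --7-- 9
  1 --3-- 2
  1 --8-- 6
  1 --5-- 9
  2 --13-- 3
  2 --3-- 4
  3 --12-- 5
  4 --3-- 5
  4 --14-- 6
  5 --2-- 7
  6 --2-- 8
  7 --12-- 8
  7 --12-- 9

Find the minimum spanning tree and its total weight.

Applying Kruskal's algorithm (sort edges by weight, add if no cycle):
  Add (5,7) w=2
  Add (6,8) w=2
  Add (1,2) w=3
  Add (2,4) w=3
  Add (4,5) w=3
  Add (1,9) w=5
  Add (0,9) w=7
  Add (1,6) w=8
  Add (3,5) w=12
  Skip (7,9) w=12 (creates cycle)
  Skip (7,8) w=12 (creates cycle)
  Skip (2,3) w=13 (creates cycle)
  Skip (4,6) w=14 (creates cycle)
MST weight = 45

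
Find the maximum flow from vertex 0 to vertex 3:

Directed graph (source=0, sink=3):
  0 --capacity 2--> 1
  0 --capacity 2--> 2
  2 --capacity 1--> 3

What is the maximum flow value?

Computing max flow:
  Flow on (0->2): 1/2
  Flow on (2->3): 1/1
Maximum flow = 1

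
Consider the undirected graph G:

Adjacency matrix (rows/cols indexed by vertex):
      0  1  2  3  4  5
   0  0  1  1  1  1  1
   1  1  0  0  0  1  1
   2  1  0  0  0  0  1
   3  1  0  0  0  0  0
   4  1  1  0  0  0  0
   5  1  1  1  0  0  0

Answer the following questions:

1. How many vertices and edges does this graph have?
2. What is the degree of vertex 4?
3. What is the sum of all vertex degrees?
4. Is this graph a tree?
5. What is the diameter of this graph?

Count: 6 vertices, 8 edges.
Vertex 4 has neighbors [0, 1], degree = 2.
Handshaking lemma: 2 * 8 = 16.
A tree on 6 vertices has 5 edges. This graph has 8 edges (3 extra). Not a tree.
Diameter (longest shortest path) = 2.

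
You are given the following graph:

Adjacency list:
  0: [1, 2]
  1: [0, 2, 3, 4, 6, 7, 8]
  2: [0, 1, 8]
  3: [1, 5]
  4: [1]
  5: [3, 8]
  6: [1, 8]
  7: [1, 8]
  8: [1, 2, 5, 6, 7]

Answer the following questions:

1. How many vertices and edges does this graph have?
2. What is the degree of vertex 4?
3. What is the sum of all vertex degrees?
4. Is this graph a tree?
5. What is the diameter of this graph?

Count: 9 vertices, 13 edges.
Vertex 4 has neighbors [1], degree = 1.
Handshaking lemma: 2 * 13 = 26.
A tree on 9 vertices has 8 edges. This graph has 13 edges (5 extra). Not a tree.
Diameter (longest shortest path) = 3.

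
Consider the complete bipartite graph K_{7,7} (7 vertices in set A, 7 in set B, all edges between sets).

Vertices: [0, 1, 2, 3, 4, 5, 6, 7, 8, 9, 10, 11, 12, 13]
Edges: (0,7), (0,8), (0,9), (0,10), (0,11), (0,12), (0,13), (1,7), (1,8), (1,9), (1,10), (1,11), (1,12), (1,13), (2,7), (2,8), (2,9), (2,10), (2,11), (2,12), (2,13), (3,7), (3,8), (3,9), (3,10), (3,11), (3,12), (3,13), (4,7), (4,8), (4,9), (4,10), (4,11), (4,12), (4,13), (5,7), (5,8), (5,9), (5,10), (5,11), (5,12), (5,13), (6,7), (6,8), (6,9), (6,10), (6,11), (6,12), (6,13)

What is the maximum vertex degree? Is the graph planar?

Set-A vertices have degree 7; set-B vertices have degree 7. Maximum degree = max(7,7) = 7.
K_{7,7} contains K_{3,3} as a subgraph (since both sides have >= 3 vertices); by Kuratowski's theorem it is not planar.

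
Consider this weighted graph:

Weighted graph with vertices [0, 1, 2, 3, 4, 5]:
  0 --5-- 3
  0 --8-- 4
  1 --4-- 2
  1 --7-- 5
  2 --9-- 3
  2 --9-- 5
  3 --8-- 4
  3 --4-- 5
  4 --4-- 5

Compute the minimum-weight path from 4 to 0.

Using Dijkstra's algorithm from vertex 4:
Shortest path: 4 -> 0
Total weight: 8 = 8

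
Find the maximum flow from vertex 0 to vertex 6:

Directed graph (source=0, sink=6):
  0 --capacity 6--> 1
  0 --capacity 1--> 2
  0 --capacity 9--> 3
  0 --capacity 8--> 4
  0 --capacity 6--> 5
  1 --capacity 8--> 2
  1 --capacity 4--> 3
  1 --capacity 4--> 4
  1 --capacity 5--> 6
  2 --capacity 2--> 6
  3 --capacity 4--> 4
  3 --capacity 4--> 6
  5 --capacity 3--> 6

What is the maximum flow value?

Computing max flow:
  Flow on (0->1): 6/6
  Flow on (0->2): 1/1
  Flow on (0->3): 4/9
  Flow on (0->5): 3/6
  Flow on (1->2): 1/8
  Flow on (1->6): 5/5
  Flow on (2->6): 2/2
  Flow on (3->6): 4/4
  Flow on (5->6): 3/3
Maximum flow = 14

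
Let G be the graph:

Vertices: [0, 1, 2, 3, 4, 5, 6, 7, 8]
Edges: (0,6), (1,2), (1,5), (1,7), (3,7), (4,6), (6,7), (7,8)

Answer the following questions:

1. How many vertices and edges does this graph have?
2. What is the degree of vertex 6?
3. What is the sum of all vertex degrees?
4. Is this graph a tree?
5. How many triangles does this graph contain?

Count: 9 vertices, 8 edges.
Vertex 6 has neighbors [0, 4, 7], degree = 3.
Handshaking lemma: 2 * 8 = 16.
A graph is a tree iff it is connected and has exactly n-1 edges. This graph is connected (all 9 vertices in one component) and has 9-1 = 8 edges. It is a tree.
Number of triangles = 0.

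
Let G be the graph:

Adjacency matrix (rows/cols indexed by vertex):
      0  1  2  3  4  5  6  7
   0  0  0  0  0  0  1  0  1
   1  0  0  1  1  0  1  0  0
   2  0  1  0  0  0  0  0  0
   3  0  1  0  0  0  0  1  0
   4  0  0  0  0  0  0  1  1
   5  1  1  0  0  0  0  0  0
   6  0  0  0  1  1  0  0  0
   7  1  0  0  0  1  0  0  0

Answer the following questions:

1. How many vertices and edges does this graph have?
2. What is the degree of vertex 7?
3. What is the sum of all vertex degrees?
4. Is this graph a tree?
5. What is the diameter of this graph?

Count: 8 vertices, 8 edges.
Vertex 7 has neighbors [0, 4], degree = 2.
Handshaking lemma: 2 * 8 = 16.
A tree on 8 vertices has 7 edges. This graph has 8 edges (1 extra). Not a tree.
Diameter (longest shortest path) = 4.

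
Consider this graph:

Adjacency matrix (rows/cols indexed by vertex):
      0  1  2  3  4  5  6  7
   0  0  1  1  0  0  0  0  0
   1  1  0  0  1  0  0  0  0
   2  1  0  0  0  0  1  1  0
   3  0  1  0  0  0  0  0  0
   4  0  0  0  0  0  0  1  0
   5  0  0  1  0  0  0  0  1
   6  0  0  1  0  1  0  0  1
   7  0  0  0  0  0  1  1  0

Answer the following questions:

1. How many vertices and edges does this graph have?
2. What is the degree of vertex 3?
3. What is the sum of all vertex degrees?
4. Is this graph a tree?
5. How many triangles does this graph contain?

Count: 8 vertices, 8 edges.
Vertex 3 has neighbors [1], degree = 1.
Handshaking lemma: 2 * 8 = 16.
A tree on 8 vertices has 7 edges. This graph has 8 edges (1 extra). Not a tree.
Number of triangles = 0.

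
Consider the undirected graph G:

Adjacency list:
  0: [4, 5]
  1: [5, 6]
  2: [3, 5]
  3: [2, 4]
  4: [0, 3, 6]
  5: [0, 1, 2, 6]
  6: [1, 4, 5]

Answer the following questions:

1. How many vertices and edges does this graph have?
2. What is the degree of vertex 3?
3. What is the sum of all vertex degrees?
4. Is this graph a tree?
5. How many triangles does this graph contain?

Count: 7 vertices, 9 edges.
Vertex 3 has neighbors [2, 4], degree = 2.
Handshaking lemma: 2 * 9 = 18.
A tree on 7 vertices has 6 edges. This graph has 9 edges (3 extra). Not a tree.
Number of triangles = 1.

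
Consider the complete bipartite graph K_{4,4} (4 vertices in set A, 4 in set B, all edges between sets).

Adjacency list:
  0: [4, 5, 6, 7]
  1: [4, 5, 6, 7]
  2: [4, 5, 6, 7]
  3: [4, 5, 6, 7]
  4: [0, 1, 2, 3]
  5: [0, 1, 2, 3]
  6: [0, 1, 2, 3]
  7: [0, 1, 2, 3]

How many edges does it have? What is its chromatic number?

K_{4,4} has 4 * 4 = 16 edges.
Bipartite graphs have chromatic number 2 (color each partition differently).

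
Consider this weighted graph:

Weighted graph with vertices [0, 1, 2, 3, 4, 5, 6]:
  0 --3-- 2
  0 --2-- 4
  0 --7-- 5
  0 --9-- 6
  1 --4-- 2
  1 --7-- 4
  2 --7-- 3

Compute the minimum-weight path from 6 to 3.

Using Dijkstra's algorithm from vertex 6:
Shortest path: 6 -> 0 -> 2 -> 3
Total weight: 9 + 3 + 7 = 19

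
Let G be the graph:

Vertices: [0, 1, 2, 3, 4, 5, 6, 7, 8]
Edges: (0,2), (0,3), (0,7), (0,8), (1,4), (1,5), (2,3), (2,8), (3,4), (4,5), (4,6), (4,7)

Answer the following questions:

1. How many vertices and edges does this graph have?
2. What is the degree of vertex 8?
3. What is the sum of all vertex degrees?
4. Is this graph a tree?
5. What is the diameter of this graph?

Count: 9 vertices, 12 edges.
Vertex 8 has neighbors [0, 2], degree = 2.
Handshaking lemma: 2 * 12 = 24.
A tree on 9 vertices has 8 edges. This graph has 12 edges (4 extra). Not a tree.
Diameter (longest shortest path) = 4.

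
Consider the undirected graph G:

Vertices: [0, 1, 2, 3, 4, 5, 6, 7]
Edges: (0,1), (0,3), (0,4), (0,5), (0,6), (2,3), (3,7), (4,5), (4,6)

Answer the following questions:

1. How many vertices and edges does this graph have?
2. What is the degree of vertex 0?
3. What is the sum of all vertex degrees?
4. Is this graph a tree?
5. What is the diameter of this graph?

Count: 8 vertices, 9 edges.
Vertex 0 has neighbors [1, 3, 4, 5, 6], degree = 5.
Handshaking lemma: 2 * 9 = 18.
A tree on 8 vertices has 7 edges. This graph has 9 edges (2 extra). Not a tree.
Diameter (longest shortest path) = 3.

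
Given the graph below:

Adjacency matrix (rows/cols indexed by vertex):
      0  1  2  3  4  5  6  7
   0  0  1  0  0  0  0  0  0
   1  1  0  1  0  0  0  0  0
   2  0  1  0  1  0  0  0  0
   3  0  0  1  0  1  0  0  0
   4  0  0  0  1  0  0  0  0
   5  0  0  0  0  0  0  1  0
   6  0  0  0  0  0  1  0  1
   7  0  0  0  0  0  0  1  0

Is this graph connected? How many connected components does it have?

Checking connectivity: the graph has 2 connected component(s).
Components: [[0, 1, 2, 3, 4], [5, 6, 7]]. The graph is NOT connected.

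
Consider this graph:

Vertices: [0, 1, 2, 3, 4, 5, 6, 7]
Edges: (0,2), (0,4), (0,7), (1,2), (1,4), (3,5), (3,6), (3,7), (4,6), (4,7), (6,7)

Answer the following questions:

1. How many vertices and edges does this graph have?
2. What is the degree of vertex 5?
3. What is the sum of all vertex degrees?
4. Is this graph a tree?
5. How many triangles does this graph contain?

Count: 8 vertices, 11 edges.
Vertex 5 has neighbors [3], degree = 1.
Handshaking lemma: 2 * 11 = 22.
A tree on 8 vertices has 7 edges. This graph has 11 edges (4 extra). Not a tree.
Number of triangles = 3.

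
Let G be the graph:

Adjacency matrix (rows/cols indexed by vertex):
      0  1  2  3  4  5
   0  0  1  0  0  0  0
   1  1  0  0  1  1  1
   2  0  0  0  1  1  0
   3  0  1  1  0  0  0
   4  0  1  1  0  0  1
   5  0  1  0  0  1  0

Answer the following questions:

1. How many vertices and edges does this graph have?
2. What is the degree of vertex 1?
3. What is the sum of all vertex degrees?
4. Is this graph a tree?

Count: 6 vertices, 7 edges.
Vertex 1 has neighbors [0, 3, 4, 5], degree = 4.
Handshaking lemma: 2 * 7 = 14.
A tree on 6 vertices has 5 edges. This graph has 7 edges (2 extra). Not a tree.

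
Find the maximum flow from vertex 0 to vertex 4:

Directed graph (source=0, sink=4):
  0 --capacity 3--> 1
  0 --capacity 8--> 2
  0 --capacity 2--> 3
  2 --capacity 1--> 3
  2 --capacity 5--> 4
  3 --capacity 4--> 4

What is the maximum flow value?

Computing max flow:
  Flow on (0->2): 6/8
  Flow on (0->3): 2/2
  Flow on (2->3): 1/1
  Flow on (2->4): 5/5
  Flow on (3->4): 3/4
Maximum flow = 8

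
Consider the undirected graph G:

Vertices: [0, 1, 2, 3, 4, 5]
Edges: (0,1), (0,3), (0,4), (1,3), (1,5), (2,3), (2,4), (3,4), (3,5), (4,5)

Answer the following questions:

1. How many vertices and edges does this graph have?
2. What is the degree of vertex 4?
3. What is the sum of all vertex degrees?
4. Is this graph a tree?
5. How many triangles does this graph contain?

Count: 6 vertices, 10 edges.
Vertex 4 has neighbors [0, 2, 3, 5], degree = 4.
Handshaking lemma: 2 * 10 = 20.
A tree on 6 vertices has 5 edges. This graph has 10 edges (5 extra). Not a tree.
Number of triangles = 5.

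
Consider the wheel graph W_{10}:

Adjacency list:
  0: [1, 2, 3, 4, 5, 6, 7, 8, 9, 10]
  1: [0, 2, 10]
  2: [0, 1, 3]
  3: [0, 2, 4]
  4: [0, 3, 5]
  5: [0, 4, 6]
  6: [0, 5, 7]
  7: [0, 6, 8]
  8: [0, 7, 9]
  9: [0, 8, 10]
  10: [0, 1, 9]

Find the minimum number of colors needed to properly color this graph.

W_{10} = C_{10} plus a hub adjacent to every cycle vertex.
The outer cycle needs 2 colors (even cycle); the hub is adjacent to all of them so needs a fresh color.
Chromatic number = 2 + 1 = 3.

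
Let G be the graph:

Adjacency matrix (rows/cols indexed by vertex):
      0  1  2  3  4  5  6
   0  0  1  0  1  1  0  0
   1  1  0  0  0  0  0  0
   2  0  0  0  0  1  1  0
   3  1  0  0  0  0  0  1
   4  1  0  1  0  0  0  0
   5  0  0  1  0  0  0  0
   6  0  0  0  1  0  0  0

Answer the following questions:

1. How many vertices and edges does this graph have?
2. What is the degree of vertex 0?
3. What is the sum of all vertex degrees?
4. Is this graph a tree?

Count: 7 vertices, 6 edges.
Vertex 0 has neighbors [1, 3, 4], degree = 3.
Handshaking lemma: 2 * 6 = 12.
A graph is a tree iff it is connected and has exactly n-1 edges. This graph is connected (all 7 vertices in one component) and has 7-1 = 6 edges. It is a tree.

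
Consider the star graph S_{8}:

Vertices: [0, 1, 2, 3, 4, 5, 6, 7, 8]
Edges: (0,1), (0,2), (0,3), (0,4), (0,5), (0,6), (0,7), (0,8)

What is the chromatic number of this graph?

S_{8} has one hub adjacent to 8 leaves; leaves are pairwise non-adjacent.
Color the hub 0 and every leaf 1.
Chromatic number = 2.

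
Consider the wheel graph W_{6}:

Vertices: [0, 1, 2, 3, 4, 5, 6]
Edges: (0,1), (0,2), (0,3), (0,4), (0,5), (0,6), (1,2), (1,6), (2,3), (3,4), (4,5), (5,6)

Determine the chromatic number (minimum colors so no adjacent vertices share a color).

W_{6} = C_{6} plus a hub adjacent to every cycle vertex.
The outer cycle needs 2 colors (even cycle); the hub is adjacent to all of them so needs a fresh color.
Chromatic number = 2 + 1 = 3.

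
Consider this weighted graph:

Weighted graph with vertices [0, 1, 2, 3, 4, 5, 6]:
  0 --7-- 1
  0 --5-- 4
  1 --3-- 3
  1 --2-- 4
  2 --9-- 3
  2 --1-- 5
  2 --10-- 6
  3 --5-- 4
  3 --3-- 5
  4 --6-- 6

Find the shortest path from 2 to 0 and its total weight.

Using Dijkstra's algorithm from vertex 2:
Shortest path: 2 -> 5 -> 3 -> 4 -> 0
Total weight: 1 + 3 + 5 + 5 = 14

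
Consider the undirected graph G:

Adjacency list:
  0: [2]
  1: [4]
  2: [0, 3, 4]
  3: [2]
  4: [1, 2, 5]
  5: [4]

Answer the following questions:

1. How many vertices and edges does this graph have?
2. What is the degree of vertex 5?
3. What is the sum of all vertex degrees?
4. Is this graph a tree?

Count: 6 vertices, 5 edges.
Vertex 5 has neighbors [4], degree = 1.
Handshaking lemma: 2 * 5 = 10.
A graph is a tree iff it is connected and has exactly n-1 edges. This graph is connected (all 6 vertices in one component) and has 6-1 = 5 edges. It is a tree.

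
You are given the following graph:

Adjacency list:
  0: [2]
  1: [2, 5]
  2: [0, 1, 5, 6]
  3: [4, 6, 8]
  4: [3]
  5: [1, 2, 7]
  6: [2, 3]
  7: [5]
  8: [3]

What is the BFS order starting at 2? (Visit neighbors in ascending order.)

BFS from vertex 2 (neighbors processed in ascending order):
Visit order: 2, 0, 1, 5, 6, 7, 3, 4, 8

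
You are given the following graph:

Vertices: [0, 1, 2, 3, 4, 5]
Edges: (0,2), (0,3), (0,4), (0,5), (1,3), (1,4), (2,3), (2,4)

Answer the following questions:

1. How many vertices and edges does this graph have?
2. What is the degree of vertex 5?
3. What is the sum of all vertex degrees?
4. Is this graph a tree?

Count: 6 vertices, 8 edges.
Vertex 5 has neighbors [0], degree = 1.
Handshaking lemma: 2 * 8 = 16.
A tree on 6 vertices has 5 edges. This graph has 8 edges (3 extra). Not a tree.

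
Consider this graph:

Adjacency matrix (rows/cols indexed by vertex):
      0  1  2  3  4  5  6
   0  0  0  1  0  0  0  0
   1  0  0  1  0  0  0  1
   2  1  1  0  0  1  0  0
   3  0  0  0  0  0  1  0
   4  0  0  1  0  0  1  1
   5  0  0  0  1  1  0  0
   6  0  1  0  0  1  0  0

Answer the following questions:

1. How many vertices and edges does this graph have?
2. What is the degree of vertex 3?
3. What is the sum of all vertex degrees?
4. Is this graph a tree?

Count: 7 vertices, 7 edges.
Vertex 3 has neighbors [5], degree = 1.
Handshaking lemma: 2 * 7 = 14.
A tree on 7 vertices has 6 edges. This graph has 7 edges (1 extra). Not a tree.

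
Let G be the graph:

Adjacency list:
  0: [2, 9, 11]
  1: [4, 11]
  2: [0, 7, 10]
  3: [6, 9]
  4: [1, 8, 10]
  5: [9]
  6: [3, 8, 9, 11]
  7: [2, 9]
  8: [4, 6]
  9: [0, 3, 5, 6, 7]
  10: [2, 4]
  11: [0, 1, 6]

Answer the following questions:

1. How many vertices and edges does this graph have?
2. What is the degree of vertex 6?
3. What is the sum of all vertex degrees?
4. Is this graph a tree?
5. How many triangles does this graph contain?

Count: 12 vertices, 16 edges.
Vertex 6 has neighbors [3, 8, 9, 11], degree = 4.
Handshaking lemma: 2 * 16 = 32.
A tree on 12 vertices has 11 edges. This graph has 16 edges (5 extra). Not a tree.
Number of triangles = 1.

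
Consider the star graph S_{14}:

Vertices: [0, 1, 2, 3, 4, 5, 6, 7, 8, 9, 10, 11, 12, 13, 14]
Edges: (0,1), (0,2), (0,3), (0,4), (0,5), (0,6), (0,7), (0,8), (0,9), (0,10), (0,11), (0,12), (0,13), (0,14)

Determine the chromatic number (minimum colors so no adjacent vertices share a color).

S_{14} has one hub adjacent to 14 leaves; leaves are pairwise non-adjacent.
Color the hub 0 and every leaf 1.
Chromatic number = 2.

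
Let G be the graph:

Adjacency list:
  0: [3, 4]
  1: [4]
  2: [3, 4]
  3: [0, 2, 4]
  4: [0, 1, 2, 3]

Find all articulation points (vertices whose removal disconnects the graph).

An articulation point is a vertex whose removal disconnects the graph.
Articulation points: [4]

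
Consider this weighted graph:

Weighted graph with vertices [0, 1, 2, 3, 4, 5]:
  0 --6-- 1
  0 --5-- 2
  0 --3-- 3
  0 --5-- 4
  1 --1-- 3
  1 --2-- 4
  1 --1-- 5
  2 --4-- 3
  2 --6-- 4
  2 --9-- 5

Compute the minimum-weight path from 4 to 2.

Using Dijkstra's algorithm from vertex 4:
Shortest path: 4 -> 2
Total weight: 6 = 6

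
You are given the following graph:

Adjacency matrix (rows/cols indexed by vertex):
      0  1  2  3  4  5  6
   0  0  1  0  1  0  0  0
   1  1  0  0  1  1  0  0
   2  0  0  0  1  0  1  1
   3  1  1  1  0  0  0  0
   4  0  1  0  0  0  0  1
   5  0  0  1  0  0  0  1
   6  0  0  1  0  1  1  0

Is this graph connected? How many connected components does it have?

Checking connectivity: the graph has 1 connected component(s).
All vertices are reachable from each other. The graph IS connected.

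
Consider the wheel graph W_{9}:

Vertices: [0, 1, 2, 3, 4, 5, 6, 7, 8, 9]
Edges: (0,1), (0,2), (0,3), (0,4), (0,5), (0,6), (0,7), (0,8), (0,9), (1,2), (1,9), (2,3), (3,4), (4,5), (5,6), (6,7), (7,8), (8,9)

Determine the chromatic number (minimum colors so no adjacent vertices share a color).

W_{9} = C_{9} plus a hub adjacent to every cycle vertex.
The outer cycle needs 3 colors (odd cycle); the hub is adjacent to all of them so needs a fresh color.
Chromatic number = 3 + 1 = 4.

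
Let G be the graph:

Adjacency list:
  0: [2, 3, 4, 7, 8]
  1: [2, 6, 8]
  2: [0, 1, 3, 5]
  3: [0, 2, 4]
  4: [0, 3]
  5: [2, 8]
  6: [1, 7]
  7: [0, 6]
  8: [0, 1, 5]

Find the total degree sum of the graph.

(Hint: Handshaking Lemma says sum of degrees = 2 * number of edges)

Count edges: 13 edges.
By Handshaking Lemma: sum of degrees = 2 * 13 = 26.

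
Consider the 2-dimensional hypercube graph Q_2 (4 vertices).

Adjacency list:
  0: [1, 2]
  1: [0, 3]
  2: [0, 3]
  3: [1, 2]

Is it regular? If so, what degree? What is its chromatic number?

In Q_2, every vertex has exactly 2 neighbors (flip one of 2 bits), so it is 2-regular.
Q_2 is bipartite (partition by bit-parity), so chromatic number = 2.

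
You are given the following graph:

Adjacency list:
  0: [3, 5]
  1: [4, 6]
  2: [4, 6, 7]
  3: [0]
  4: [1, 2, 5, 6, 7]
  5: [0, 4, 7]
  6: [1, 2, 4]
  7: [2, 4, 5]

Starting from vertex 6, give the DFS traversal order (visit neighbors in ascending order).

DFS from vertex 6 (neighbors processed in ascending order):
Visit order: 6, 1, 4, 2, 7, 5, 0, 3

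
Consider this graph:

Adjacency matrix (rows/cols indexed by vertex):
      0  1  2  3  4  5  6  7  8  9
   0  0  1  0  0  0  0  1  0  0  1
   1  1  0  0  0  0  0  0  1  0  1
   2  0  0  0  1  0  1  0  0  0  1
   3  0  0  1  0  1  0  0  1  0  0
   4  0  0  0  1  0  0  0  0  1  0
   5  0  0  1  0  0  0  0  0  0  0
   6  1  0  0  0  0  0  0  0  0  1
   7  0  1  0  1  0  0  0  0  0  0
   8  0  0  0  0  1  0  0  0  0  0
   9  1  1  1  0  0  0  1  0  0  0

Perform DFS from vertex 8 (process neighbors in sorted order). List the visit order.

DFS from vertex 8 (neighbors processed in ascending order):
Visit order: 8, 4, 3, 2, 5, 9, 0, 1, 7, 6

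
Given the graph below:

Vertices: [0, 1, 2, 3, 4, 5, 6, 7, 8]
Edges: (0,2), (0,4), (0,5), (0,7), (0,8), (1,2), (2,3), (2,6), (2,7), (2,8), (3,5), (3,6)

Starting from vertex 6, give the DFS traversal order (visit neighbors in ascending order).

DFS from vertex 6 (neighbors processed in ascending order):
Visit order: 6, 2, 0, 4, 5, 3, 7, 8, 1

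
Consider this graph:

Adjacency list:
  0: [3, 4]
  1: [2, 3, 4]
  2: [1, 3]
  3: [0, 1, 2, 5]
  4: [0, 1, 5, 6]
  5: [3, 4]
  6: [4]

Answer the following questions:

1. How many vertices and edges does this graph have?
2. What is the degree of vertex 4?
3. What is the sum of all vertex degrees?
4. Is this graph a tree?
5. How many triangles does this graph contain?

Count: 7 vertices, 9 edges.
Vertex 4 has neighbors [0, 1, 5, 6], degree = 4.
Handshaking lemma: 2 * 9 = 18.
A tree on 7 vertices has 6 edges. This graph has 9 edges (3 extra). Not a tree.
Number of triangles = 1.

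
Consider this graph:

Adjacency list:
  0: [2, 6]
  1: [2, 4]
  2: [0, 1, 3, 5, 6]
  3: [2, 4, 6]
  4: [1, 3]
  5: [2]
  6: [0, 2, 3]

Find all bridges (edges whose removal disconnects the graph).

A bridge is an edge whose removal increases the number of connected components.
Bridges found: (2,5)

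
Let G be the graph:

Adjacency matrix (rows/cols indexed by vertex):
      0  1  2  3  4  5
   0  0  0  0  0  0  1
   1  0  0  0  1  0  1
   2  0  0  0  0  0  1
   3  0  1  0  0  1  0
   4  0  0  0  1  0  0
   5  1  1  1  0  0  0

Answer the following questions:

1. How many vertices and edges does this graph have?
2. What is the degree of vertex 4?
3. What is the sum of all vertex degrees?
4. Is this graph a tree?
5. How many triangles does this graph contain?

Count: 6 vertices, 5 edges.
Vertex 4 has neighbors [3], degree = 1.
Handshaking lemma: 2 * 5 = 10.
A graph is a tree iff it is connected and has exactly n-1 edges. This graph is connected (all 6 vertices in one component) and has 6-1 = 5 edges. It is a tree.
Number of triangles = 0.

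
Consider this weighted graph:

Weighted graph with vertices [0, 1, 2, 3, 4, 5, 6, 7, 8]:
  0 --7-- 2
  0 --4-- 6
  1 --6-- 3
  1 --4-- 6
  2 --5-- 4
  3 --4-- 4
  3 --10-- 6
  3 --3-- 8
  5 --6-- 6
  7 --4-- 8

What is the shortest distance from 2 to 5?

Using Dijkstra's algorithm from vertex 2:
Shortest path: 2 -> 0 -> 6 -> 5
Total weight: 7 + 4 + 6 = 17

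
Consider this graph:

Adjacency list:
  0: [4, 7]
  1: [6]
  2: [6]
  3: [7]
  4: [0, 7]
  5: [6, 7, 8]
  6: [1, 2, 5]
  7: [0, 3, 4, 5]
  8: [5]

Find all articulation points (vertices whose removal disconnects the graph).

An articulation point is a vertex whose removal disconnects the graph.
Articulation points: [5, 6, 7]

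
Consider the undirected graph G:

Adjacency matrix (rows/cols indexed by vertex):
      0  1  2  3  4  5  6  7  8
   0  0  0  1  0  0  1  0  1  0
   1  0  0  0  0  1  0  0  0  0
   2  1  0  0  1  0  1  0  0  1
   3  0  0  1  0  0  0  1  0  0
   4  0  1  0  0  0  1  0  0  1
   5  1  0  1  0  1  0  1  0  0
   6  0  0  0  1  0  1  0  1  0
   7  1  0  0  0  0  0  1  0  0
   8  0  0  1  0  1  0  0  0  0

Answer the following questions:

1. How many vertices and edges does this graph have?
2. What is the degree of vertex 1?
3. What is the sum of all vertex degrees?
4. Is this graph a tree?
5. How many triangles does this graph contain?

Count: 9 vertices, 12 edges.
Vertex 1 has neighbors [4], degree = 1.
Handshaking lemma: 2 * 12 = 24.
A tree on 9 vertices has 8 edges. This graph has 12 edges (4 extra). Not a tree.
Number of triangles = 1.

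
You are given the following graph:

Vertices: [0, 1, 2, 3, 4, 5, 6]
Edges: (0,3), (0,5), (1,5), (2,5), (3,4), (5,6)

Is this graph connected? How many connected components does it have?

Checking connectivity: the graph has 1 connected component(s).
All vertices are reachable from each other. The graph IS connected.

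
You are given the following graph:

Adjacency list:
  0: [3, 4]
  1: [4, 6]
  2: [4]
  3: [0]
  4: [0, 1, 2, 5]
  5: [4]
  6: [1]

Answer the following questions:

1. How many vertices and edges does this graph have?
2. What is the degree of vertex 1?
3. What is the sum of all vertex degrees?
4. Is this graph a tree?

Count: 7 vertices, 6 edges.
Vertex 1 has neighbors [4, 6], degree = 2.
Handshaking lemma: 2 * 6 = 12.
A graph is a tree iff it is connected and has exactly n-1 edges. This graph is connected (all 7 vertices in one component) and has 7-1 = 6 edges. It is a tree.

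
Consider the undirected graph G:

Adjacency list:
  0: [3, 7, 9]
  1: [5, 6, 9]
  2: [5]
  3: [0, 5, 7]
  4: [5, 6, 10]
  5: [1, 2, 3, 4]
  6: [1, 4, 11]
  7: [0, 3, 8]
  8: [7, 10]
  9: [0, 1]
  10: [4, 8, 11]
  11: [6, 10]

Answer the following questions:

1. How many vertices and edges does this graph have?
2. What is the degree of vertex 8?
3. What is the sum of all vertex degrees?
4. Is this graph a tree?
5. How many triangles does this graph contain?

Count: 12 vertices, 16 edges.
Vertex 8 has neighbors [7, 10], degree = 2.
Handshaking lemma: 2 * 16 = 32.
A tree on 12 vertices has 11 edges. This graph has 16 edges (5 extra). Not a tree.
Number of triangles = 1.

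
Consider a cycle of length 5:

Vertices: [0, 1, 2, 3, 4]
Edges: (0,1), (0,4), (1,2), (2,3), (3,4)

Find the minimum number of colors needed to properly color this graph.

This is an odd cycle (C_5). Odd cycles are not bipartite (any 2-coloring forces two adjacent vertices to match), and 3 colors suffice.
Chromatic number = 3.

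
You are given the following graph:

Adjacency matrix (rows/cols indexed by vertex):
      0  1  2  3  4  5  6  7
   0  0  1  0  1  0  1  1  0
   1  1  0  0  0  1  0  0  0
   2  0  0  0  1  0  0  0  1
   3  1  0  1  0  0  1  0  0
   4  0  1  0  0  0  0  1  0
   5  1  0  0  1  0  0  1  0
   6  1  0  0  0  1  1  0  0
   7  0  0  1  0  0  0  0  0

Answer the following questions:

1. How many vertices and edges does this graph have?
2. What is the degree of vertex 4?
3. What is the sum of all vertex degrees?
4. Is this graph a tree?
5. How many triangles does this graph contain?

Count: 8 vertices, 10 edges.
Vertex 4 has neighbors [1, 6], degree = 2.
Handshaking lemma: 2 * 10 = 20.
A tree on 8 vertices has 7 edges. This graph has 10 edges (3 extra). Not a tree.
Number of triangles = 2.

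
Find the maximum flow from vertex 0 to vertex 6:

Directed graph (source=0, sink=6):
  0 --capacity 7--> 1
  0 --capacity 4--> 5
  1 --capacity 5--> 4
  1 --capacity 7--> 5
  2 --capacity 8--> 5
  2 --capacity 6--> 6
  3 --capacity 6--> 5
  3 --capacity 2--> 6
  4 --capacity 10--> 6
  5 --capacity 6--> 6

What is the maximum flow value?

Computing max flow:
  Flow on (0->1): 7/7
  Flow on (0->5): 4/4
  Flow on (1->4): 5/5
  Flow on (1->5): 2/7
  Flow on (4->6): 5/10
  Flow on (5->6): 6/6
Maximum flow = 11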